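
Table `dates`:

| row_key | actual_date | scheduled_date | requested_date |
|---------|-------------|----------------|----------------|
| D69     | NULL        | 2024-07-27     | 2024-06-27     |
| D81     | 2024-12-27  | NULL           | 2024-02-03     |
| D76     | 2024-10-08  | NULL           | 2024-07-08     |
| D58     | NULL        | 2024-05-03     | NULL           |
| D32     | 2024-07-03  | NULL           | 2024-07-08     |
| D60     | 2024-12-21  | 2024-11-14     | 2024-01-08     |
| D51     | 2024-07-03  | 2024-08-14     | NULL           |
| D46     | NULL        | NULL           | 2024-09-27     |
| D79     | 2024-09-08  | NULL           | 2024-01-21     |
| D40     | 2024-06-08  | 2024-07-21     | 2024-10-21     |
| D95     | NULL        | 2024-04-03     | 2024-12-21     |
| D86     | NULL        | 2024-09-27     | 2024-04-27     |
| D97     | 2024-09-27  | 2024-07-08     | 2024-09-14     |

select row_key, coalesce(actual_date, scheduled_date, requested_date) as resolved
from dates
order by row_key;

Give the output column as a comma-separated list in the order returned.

2024-07-03, 2024-06-08, 2024-09-27, 2024-07-03, 2024-05-03, 2024-12-21, 2024-07-27, 2024-10-08, 2024-09-08, 2024-12-27, 2024-09-27, 2024-04-03, 2024-09-27

row_key=D32: actual_date=2024-07-03 → 2024-07-03
row_key=D40: actual_date=2024-06-08 → 2024-06-08
row_key=D46: actual_date=NULL, scheduled_date=NULL, requested_date=2024-09-27 → 2024-09-27
row_key=D51: actual_date=2024-07-03 → 2024-07-03
row_key=D58: actual_date=NULL, scheduled_date=2024-05-03 → 2024-05-03
row_key=D60: actual_date=2024-12-21 → 2024-12-21
row_key=D69: actual_date=NULL, scheduled_date=2024-07-27 → 2024-07-27
row_key=D76: actual_date=2024-10-08 → 2024-10-08
row_key=D79: actual_date=2024-09-08 → 2024-09-08
row_key=D81: actual_date=2024-12-27 → 2024-12-27
row_key=D86: actual_date=NULL, scheduled_date=2024-09-27 → 2024-09-27
row_key=D95: actual_date=NULL, scheduled_date=2024-04-03 → 2024-04-03
row_key=D97: actual_date=2024-09-27 → 2024-09-27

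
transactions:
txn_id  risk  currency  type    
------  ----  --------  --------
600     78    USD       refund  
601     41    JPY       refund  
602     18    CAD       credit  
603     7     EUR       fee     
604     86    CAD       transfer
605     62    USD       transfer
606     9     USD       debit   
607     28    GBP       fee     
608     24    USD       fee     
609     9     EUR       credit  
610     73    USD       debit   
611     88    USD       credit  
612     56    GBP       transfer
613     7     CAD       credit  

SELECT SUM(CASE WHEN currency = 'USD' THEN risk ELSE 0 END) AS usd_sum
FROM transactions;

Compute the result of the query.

txn_id=600: ✓ → 78
txn_id=601: ✗
txn_id=602: ✗
txn_id=603: ✗
txn_id=604: ✗
txn_id=605: ✓ → 62
txn_id=606: ✓ → 9
txn_id=607: ✗
txn_id=608: ✓ → 24
txn_id=609: ✗
txn_id=610: ✓ → 73
txn_id=611: ✓ → 88
txn_id=612: ✗
txn_id=613: ✗
usd_sum = 78 + 62 + 9 + 24 + 73 + 88 = 334

334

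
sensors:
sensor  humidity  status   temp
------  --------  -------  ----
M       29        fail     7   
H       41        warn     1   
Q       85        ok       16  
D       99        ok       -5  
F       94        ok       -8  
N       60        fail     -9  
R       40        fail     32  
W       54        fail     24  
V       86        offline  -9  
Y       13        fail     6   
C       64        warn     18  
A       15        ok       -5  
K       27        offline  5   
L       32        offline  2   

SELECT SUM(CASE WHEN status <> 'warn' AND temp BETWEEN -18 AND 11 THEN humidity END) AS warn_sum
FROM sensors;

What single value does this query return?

455

sensor=M: ✓ → 29
sensor=H: ✗
sensor=Q: ✗
sensor=D: ✓ → 99
sensor=F: ✓ → 94
sensor=N: ✓ → 60
sensor=R: ✗
sensor=W: ✗
sensor=V: ✓ → 86
sensor=Y: ✓ → 13
sensor=C: ✗
sensor=A: ✓ → 15
sensor=K: ✓ → 27
sensor=L: ✓ → 32
warn_sum = 29 + 99 + 94 + 60 + 86 + 13 + 15 + 27 + 32 = 455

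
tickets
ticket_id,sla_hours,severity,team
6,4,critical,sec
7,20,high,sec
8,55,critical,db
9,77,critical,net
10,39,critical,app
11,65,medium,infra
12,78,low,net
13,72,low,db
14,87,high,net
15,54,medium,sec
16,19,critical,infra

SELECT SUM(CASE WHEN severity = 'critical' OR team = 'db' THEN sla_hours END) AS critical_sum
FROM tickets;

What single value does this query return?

266

ticket_id=6: ✓ → 4
ticket_id=7: ✗
ticket_id=8: ✓ → 55
ticket_id=9: ✓ → 77
ticket_id=10: ✓ → 39
ticket_id=11: ✗
ticket_id=12: ✗
ticket_id=13: ✓ → 72
ticket_id=14: ✗
ticket_id=15: ✗
ticket_id=16: ✓ → 19
critical_sum = 4 + 55 + 77 + 39 + 72 + 19 = 266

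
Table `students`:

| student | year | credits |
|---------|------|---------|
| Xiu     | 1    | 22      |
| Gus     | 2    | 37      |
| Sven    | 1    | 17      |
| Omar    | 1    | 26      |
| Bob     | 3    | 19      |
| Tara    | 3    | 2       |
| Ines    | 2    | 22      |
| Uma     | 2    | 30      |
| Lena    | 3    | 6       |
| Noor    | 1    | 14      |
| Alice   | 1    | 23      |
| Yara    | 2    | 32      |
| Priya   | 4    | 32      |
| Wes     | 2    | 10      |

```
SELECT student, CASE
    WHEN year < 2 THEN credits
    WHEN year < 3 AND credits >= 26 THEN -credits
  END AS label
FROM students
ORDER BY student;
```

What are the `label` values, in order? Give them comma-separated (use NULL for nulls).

23, NULL, -37, NULL, NULL, 14, 26, NULL, 17, NULL, -30, NULL, 22, -32

student=Alice: year < 2 → 23
student=Bob: (no match → NULL) → NULL
student=Gus: year < 3 AND credits >= 26 → -37
student=Ines: (no match → NULL) → NULL
student=Lena: (no match → NULL) → NULL
student=Noor: year < 2 → 14
student=Omar: year < 2 → 26
student=Priya: (no match → NULL) → NULL
student=Sven: year < 2 → 17
student=Tara: (no match → NULL) → NULL
student=Uma: year < 3 AND credits >= 26 → -30
student=Wes: (no match → NULL) → NULL
student=Xiu: year < 2 → 22
student=Yara: year < 3 AND credits >= 26 → -32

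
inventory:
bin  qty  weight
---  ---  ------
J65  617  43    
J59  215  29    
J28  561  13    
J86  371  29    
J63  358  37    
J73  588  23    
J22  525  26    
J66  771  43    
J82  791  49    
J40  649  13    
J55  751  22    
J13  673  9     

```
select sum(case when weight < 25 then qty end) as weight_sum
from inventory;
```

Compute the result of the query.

bin=J65: ✗
bin=J59: ✗
bin=J28: ✓ → 561
bin=J86: ✗
bin=J63: ✗
bin=J73: ✓ → 588
bin=J22: ✗
bin=J66: ✗
bin=J82: ✗
bin=J40: ✓ → 649
bin=J55: ✓ → 751
bin=J13: ✓ → 673
weight_sum = 561 + 588 + 649 + 751 + 673 = 3222

3222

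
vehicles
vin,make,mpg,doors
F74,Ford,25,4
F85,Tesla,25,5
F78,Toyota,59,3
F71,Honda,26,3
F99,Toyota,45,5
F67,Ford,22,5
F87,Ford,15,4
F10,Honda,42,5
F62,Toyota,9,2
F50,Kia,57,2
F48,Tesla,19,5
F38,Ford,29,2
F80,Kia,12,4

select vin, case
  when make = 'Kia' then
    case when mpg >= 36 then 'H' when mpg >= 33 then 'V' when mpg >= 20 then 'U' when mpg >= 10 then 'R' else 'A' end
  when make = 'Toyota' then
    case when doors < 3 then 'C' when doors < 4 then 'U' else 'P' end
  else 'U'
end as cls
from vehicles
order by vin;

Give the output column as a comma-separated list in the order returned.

U, U, U, H, C, U, U, U, U, R, U, U, P

vin=F10: make='Honda' → outer ELSE → U
vin=F38: make='Ford' → outer ELSE → U
vin=F48: make='Tesla' → outer ELSE → U
vin=F50: make='Kia' → inner[mpg >= 36] → H
vin=F62: make='Toyota' → inner[doors < 3] → C
vin=F67: make='Ford' → outer ELSE → U
vin=F71: make='Honda' → outer ELSE → U
vin=F74: make='Ford' → outer ELSE → U
vin=F78: make='Toyota' → inner[doors < 4] → U
vin=F80: make='Kia' → inner[mpg >= 10] → R
vin=F85: make='Tesla' → outer ELSE → U
vin=F87: make='Ford' → outer ELSE → U
vin=F99: make='Toyota' → inner[ELSE] → P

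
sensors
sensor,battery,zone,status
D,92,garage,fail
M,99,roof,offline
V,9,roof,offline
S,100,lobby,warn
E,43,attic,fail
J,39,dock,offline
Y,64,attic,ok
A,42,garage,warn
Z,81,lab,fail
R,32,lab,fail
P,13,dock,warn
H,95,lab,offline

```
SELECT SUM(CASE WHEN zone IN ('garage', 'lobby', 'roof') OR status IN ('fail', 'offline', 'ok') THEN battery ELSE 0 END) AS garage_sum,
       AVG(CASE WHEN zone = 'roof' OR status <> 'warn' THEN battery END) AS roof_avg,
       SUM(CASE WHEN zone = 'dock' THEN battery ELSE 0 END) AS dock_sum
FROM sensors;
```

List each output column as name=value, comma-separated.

[garage_sum: zone IN ('garage', 'lobby', 'roof') OR status IN ('fail', 'offline', 'ok')]
sensor=D: ✓ → 92
sensor=M: ✓ → 99
sensor=V: ✓ → 9
sensor=S: ✓ → 100
sensor=E: ✓ → 43
sensor=J: ✓ → 39
sensor=Y: ✓ → 64
sensor=A: ✓ → 42
sensor=Z: ✓ → 81
sensor=R: ✓ → 32
sensor=P: ✗
sensor=H: ✓ → 95
garage_sum = 92 + 99 + 9 + 100 + 43 + 39 + 64 + 42 + 81 + 32 + 95 = 696
—
[roof_avg: zone = 'roof' OR status <> 'warn']
sensor=D: ✓ → 92
sensor=M: ✓ → 99
sensor=V: ✓ → 9
sensor=S: ✗
sensor=E: ✓ → 43
sensor=J: ✓ → 39
sensor=Y: ✓ → 64
sensor=A: ✗
sensor=Z: ✓ → 81
sensor=R: ✓ → 32
sensor=P: ✗
sensor=H: ✓ → 95
roof_avg = (92 + 99 + 9 + 43 + 39 + 64 + 81 + 32 + 95) / 9 = 61.5555555556
—
[dock_sum: zone = 'dock']
sensor=D: ✗
sensor=M: ✗
sensor=V: ✗
sensor=S: ✗
sensor=E: ✗
sensor=J: ✓ → 39
sensor=Y: ✗
sensor=A: ✗
sensor=Z: ✗
sensor=R: ✗
sensor=P: ✓ → 13
sensor=H: ✗
dock_sum = 39 + 13 = 52

garage_sum=696, roof_avg=61.5555555556, dock_sum=52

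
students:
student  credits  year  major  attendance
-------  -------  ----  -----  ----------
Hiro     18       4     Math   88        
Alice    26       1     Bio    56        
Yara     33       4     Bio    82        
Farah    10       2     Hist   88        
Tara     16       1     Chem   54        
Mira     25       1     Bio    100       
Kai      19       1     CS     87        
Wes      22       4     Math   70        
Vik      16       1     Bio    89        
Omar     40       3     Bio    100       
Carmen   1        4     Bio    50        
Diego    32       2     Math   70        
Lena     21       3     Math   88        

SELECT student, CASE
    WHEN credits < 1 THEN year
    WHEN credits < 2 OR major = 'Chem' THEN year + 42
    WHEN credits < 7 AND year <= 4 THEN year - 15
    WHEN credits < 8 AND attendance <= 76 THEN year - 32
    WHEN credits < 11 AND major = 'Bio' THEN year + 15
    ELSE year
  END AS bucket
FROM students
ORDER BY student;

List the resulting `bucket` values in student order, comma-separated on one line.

student=Alice: ELSE → 1
student=Carmen: credits < 2 OR major = 'Chem' → 46
student=Diego: ELSE → 2
student=Farah: ELSE → 2
student=Hiro: ELSE → 4
student=Kai: ELSE → 1
student=Lena: ELSE → 3
student=Mira: ELSE → 1
student=Omar: ELSE → 3
student=Tara: credits < 2 OR major = 'Chem' → 43
student=Vik: ELSE → 1
student=Wes: ELSE → 4
student=Yara: ELSE → 4

1, 46, 2, 2, 4, 1, 3, 1, 3, 43, 1, 4, 4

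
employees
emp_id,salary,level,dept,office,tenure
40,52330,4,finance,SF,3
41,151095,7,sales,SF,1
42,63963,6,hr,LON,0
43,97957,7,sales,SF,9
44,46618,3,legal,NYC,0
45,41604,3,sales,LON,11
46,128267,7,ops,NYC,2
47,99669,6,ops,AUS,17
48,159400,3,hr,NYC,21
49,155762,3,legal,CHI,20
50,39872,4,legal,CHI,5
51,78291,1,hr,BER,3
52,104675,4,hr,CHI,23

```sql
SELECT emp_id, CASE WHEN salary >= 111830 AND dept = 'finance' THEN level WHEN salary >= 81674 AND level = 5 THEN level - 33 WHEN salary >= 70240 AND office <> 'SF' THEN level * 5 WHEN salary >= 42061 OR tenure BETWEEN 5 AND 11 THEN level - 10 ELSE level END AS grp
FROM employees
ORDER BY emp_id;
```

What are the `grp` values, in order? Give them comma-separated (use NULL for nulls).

emp_id=40: salary >= 42061 OR tenure BETWEEN 5 AND 11 → -6
emp_id=41: salary >= 42061 OR tenure BETWEEN 5 AND 11 → -3
emp_id=42: salary >= 42061 OR tenure BETWEEN 5 AND 11 → -4
emp_id=43: salary >= 42061 OR tenure BETWEEN 5 AND 11 → -3
emp_id=44: salary >= 42061 OR tenure BETWEEN 5 AND 11 → -7
emp_id=45: salary >= 42061 OR tenure BETWEEN 5 AND 11 → -7
emp_id=46: salary >= 70240 AND office <> 'SF' → 35
emp_id=47: salary >= 70240 AND office <> 'SF' → 30
emp_id=48: salary >= 70240 AND office <> 'SF' → 15
emp_id=49: salary >= 70240 AND office <> 'SF' → 15
emp_id=50: salary >= 42061 OR tenure BETWEEN 5 AND 11 → -6
emp_id=51: salary >= 70240 AND office <> 'SF' → 5
emp_id=52: salary >= 70240 AND office <> 'SF' → 20

-6, -3, -4, -3, -7, -7, 35, 30, 15, 15, -6, 5, 20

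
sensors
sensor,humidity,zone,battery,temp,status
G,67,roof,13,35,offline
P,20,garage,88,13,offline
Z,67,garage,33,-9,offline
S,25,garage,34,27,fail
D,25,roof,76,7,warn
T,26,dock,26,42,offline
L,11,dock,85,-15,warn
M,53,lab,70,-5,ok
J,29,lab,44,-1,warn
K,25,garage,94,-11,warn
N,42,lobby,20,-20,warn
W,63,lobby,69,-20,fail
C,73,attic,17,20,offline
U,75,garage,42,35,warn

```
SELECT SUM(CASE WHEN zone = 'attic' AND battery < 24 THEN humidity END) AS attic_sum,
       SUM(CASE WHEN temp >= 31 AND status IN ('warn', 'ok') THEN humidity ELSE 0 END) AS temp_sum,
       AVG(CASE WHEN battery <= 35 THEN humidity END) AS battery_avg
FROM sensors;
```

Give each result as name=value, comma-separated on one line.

[attic_sum: zone = 'attic' AND battery < 24]
sensor=G: ✗
sensor=P: ✗
sensor=Z: ✗
sensor=S: ✗
sensor=D: ✗
sensor=T: ✗
sensor=L: ✗
sensor=M: ✗
sensor=J: ✗
sensor=K: ✗
sensor=N: ✗
sensor=W: ✗
sensor=C: ✓ → 73
sensor=U: ✗
attic_sum = 73
—
[temp_sum: temp >= 31 AND status IN ('warn', 'ok')]
sensor=G: ✗
sensor=P: ✗
sensor=Z: ✗
sensor=S: ✗
sensor=D: ✗
sensor=T: ✗
sensor=L: ✗
sensor=M: ✗
sensor=J: ✗
sensor=K: ✗
sensor=N: ✗
sensor=W: ✗
sensor=C: ✗
sensor=U: ✓ → 75
temp_sum = 75
—
[battery_avg: battery <= 35]
sensor=G: ✓ → 67
sensor=P: ✗
sensor=Z: ✓ → 67
sensor=S: ✓ → 25
sensor=D: ✗
sensor=T: ✓ → 26
sensor=L: ✗
sensor=M: ✗
sensor=J: ✗
sensor=K: ✗
sensor=N: ✓ → 42
sensor=W: ✗
sensor=C: ✓ → 73
sensor=U: ✗
battery_avg = (67 + 67 + 25 + 26 + 42 + 73) / 6 = 50

attic_sum=73, temp_sum=75, battery_avg=50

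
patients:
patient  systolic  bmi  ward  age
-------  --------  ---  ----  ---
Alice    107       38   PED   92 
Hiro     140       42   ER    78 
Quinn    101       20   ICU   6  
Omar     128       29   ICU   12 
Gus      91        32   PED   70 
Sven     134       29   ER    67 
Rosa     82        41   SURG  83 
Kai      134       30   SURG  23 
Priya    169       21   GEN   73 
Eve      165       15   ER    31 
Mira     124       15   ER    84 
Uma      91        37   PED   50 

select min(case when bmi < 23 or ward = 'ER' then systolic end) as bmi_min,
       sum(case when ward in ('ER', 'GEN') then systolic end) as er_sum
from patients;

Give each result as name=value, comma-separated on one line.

[bmi_min: bmi < 23 or ward = 'ER']
patient=Alice: ✗
patient=Hiro: ✓ → 140
patient=Quinn: ✓ → 101
patient=Omar: ✗
patient=Gus: ✗
patient=Sven: ✓ → 134
patient=Rosa: ✗
patient=Kai: ✗
patient=Priya: ✓ → 169
patient=Eve: ✓ → 165
patient=Mira: ✓ → 124
patient=Uma: ✗
bmi_min = MIN(140, 101, 134, 169, 165, 124) = 101
—
[er_sum: ward in ('ER', 'GEN')]
patient=Alice: ✗
patient=Hiro: ✓ → 140
patient=Quinn: ✗
patient=Omar: ✗
patient=Gus: ✗
patient=Sven: ✓ → 134
patient=Rosa: ✗
patient=Kai: ✗
patient=Priya: ✓ → 169
patient=Eve: ✓ → 165
patient=Mira: ✓ → 124
patient=Uma: ✗
er_sum = 140 + 134 + 169 + 165 + 124 = 732

bmi_min=101, er_sum=732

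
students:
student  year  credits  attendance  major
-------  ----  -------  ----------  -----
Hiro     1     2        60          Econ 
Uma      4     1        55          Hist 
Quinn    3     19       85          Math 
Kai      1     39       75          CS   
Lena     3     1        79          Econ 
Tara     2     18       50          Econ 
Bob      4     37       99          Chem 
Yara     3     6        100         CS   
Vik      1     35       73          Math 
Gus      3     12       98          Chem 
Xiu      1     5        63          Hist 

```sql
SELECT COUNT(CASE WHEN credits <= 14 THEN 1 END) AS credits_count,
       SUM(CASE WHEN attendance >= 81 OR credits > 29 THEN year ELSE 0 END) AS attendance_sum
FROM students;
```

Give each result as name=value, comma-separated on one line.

[credits_count: credits <= 14]
student=Hiro: ✓ → 1
student=Uma: ✓ → 1
student=Quinn: ✗
student=Kai: ✗
student=Lena: ✓ → 1
student=Tara: ✗
student=Bob: ✗
student=Yara: ✓ → 1
student=Vik: ✗
student=Gus: ✓ → 1
student=Xiu: ✓ → 1
credits_count = COUNT(1, 1, 1, 1, 1, 1) = 6
—
[attendance_sum: attendance >= 81 OR credits > 29]
student=Hiro: ✗
student=Uma: ✗
student=Quinn: ✓ → 3
student=Kai: ✓ → 1
student=Lena: ✗
student=Tara: ✗
student=Bob: ✓ → 4
student=Yara: ✓ → 3
student=Vik: ✓ → 1
student=Gus: ✓ → 3
student=Xiu: ✗
attendance_sum = 3 + 1 + 4 + 3 + 1 + 3 = 15

credits_count=6, attendance_sum=15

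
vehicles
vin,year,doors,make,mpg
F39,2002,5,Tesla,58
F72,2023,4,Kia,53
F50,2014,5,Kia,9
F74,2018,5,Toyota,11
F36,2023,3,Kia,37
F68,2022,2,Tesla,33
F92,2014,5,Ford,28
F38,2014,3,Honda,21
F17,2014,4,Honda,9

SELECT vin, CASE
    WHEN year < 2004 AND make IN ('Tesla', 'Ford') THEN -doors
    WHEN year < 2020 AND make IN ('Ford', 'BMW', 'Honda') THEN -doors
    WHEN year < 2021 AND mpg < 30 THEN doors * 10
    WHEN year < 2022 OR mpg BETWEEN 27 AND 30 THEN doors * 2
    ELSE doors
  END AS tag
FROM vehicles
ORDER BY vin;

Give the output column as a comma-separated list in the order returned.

-4, 3, -3, -5, 50, 2, 4, 50, -5

vin=F17: year < 2020 AND make IN ('Ford', 'BMW', 'Honda') → -4
vin=F36: ELSE → 3
vin=F38: year < 2020 AND make IN ('Ford', 'BMW', 'Honda') → -3
vin=F39: year < 2004 AND make IN ('Tesla', 'Ford') → -5
vin=F50: year < 2021 AND mpg < 30 → 50
vin=F68: ELSE → 2
vin=F72: ELSE → 4
vin=F74: year < 2021 AND mpg < 30 → 50
vin=F92: year < 2020 AND make IN ('Ford', 'BMW', 'Honda') → -5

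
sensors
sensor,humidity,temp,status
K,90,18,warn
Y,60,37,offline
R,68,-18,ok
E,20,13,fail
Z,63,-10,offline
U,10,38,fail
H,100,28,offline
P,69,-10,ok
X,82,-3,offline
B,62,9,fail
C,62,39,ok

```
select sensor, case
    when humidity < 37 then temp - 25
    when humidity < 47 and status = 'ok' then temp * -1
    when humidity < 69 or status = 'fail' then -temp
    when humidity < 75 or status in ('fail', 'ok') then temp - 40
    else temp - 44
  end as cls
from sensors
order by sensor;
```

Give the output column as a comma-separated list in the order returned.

sensor=B: humidity < 69 or status = 'fail' → -9
sensor=C: humidity < 69 or status = 'fail' → -39
sensor=E: humidity < 37 → -12
sensor=H: ELSE → -16
sensor=K: ELSE → -26
sensor=P: humidity < 75 or status in ('fail', 'ok') → -50
sensor=R: humidity < 69 or status = 'fail' → 18
sensor=U: humidity < 37 → 13
sensor=X: ELSE → -47
sensor=Y: humidity < 69 or status = 'fail' → -37
sensor=Z: humidity < 69 or status = 'fail' → 10

-9, -39, -12, -16, -26, -50, 18, 13, -47, -37, 10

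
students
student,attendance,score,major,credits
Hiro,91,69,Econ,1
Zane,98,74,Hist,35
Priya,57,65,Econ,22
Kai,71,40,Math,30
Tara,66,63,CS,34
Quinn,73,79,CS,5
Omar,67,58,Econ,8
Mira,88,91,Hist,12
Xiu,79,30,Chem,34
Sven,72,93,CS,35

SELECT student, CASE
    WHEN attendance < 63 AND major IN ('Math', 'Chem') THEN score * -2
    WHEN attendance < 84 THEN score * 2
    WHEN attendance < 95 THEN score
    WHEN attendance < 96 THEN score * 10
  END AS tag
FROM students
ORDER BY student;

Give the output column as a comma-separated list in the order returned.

student=Hiro: attendance < 95 → 69
student=Kai: attendance < 84 → 80
student=Mira: attendance < 95 → 91
student=Omar: attendance < 84 → 116
student=Priya: attendance < 84 → 130
student=Quinn: attendance < 84 → 158
student=Sven: attendance < 84 → 186
student=Tara: attendance < 84 → 126
student=Xiu: attendance < 84 → 60
student=Zane: (no match → NULL) → NULL

69, 80, 91, 116, 130, 158, 186, 126, 60, NULL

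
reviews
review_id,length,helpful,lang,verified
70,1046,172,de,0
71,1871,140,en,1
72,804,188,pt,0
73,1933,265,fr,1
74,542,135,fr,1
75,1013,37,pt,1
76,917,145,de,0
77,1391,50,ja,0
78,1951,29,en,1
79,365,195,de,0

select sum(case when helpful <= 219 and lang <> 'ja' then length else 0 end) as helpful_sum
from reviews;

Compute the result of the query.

8509

review_id=70: ✓ → 1046
review_id=71: ✓ → 1871
review_id=72: ✓ → 804
review_id=73: ✗
review_id=74: ✓ → 542
review_id=75: ✓ → 1013
review_id=76: ✓ → 917
review_id=77: ✗
review_id=78: ✓ → 1951
review_id=79: ✓ → 365
helpful_sum = 1046 + 1871 + 804 + 542 + 1013 + 917 + 1951 + 365 = 8509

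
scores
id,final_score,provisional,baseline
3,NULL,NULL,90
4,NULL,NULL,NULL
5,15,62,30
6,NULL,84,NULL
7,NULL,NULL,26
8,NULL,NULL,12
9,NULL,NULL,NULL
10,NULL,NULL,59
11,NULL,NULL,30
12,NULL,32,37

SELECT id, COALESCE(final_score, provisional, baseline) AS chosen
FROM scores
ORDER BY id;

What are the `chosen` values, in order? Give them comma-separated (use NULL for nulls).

90, NULL, 15, 84, 26, 12, NULL, 59, 30, 32

id=3: final_score=NULL, provisional=NULL, baseline=90 → 90
id=4: final_score=NULL, provisional=NULL, baseline=NULL (all NULL) → NULL
id=5: final_score=15 → 15
id=6: final_score=NULL, provisional=84 → 84
id=7: final_score=NULL, provisional=NULL, baseline=26 → 26
id=8: final_score=NULL, provisional=NULL, baseline=12 → 12
id=9: final_score=NULL, provisional=NULL, baseline=NULL (all NULL) → NULL
id=10: final_score=NULL, provisional=NULL, baseline=59 → 59
id=11: final_score=NULL, provisional=NULL, baseline=30 → 30
id=12: final_score=NULL, provisional=32 → 32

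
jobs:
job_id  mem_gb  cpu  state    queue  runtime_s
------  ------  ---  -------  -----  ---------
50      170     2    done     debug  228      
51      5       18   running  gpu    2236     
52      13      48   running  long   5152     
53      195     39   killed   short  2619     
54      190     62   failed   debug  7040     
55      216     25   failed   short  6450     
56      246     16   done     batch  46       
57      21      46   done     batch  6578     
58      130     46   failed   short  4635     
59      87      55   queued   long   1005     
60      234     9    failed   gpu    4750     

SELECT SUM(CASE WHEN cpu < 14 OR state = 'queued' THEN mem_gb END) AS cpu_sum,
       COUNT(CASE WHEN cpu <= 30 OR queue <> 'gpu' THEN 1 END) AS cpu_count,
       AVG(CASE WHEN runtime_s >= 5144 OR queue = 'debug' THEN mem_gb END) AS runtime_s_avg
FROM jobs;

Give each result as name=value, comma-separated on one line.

[cpu_sum: cpu < 14 OR state = 'queued']
job_id=50: ✓ → 170
job_id=51: ✗
job_id=52: ✗
job_id=53: ✗
job_id=54: ✗
job_id=55: ✗
job_id=56: ✗
job_id=57: ✗
job_id=58: ✗
job_id=59: ✓ → 87
job_id=60: ✓ → 234
cpu_sum = 170 + 87 + 234 = 491
—
[cpu_count: cpu <= 30 OR queue <> 'gpu']
job_id=50: ✓ → 1
job_id=51: ✓ → 1
job_id=52: ✓ → 1
job_id=53: ✓ → 1
job_id=54: ✓ → 1
job_id=55: ✓ → 1
job_id=56: ✓ → 1
job_id=57: ✓ → 1
job_id=58: ✓ → 1
job_id=59: ✓ → 1
job_id=60: ✓ → 1
cpu_count = COUNT(1, 1, 1, 1, 1, 1, 1, 1, 1, 1, 1) = 11
—
[runtime_s_avg: runtime_s >= 5144 OR queue = 'debug']
job_id=50: ✓ → 170
job_id=51: ✗
job_id=52: ✓ → 13
job_id=53: ✗
job_id=54: ✓ → 190
job_id=55: ✓ → 216
job_id=56: ✗
job_id=57: ✓ → 21
job_id=58: ✗
job_id=59: ✗
job_id=60: ✗
runtime_s_avg = (170 + 13 + 190 + 216 + 21) / 5 = 122

cpu_sum=491, cpu_count=11, runtime_s_avg=122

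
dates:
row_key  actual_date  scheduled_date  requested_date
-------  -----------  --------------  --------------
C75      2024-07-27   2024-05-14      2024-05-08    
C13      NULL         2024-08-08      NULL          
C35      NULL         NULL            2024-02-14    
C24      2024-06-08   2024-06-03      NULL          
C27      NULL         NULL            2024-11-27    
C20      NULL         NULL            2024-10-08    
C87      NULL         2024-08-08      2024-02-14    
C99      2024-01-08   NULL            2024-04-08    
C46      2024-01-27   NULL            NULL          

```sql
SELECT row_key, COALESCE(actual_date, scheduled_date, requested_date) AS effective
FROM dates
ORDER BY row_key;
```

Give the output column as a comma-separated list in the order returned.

row_key=C13: actual_date=NULL, scheduled_date=2024-08-08 → 2024-08-08
row_key=C20: actual_date=NULL, scheduled_date=NULL, requested_date=2024-10-08 → 2024-10-08
row_key=C24: actual_date=2024-06-08 → 2024-06-08
row_key=C27: actual_date=NULL, scheduled_date=NULL, requested_date=2024-11-27 → 2024-11-27
row_key=C35: actual_date=NULL, scheduled_date=NULL, requested_date=2024-02-14 → 2024-02-14
row_key=C46: actual_date=2024-01-27 → 2024-01-27
row_key=C75: actual_date=2024-07-27 → 2024-07-27
row_key=C87: actual_date=NULL, scheduled_date=2024-08-08 → 2024-08-08
row_key=C99: actual_date=2024-01-08 → 2024-01-08

2024-08-08, 2024-10-08, 2024-06-08, 2024-11-27, 2024-02-14, 2024-01-27, 2024-07-27, 2024-08-08, 2024-01-08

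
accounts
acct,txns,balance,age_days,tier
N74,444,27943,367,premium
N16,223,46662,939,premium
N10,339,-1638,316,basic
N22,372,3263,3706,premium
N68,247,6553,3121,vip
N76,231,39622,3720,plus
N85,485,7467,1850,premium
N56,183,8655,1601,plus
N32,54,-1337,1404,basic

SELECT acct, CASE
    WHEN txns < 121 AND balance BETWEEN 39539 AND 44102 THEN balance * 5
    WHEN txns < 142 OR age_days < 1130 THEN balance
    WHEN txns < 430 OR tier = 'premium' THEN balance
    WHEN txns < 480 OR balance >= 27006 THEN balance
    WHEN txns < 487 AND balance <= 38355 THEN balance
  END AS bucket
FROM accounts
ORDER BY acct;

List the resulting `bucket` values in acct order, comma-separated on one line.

acct=N10: txns < 142 OR age_days < 1130 → -1638
acct=N16: txns < 142 OR age_days < 1130 → 46662
acct=N22: txns < 430 OR tier = 'premium' → 3263
acct=N32: txns < 142 OR age_days < 1130 → -1337
acct=N56: txns < 430 OR tier = 'premium' → 8655
acct=N68: txns < 430 OR tier = 'premium' → 6553
acct=N74: txns < 142 OR age_days < 1130 → 27943
acct=N76: txns < 430 OR tier = 'premium' → 39622
acct=N85: txns < 430 OR tier = 'premium' → 7467

-1638, 46662, 3263, -1337, 8655, 6553, 27943, 39622, 7467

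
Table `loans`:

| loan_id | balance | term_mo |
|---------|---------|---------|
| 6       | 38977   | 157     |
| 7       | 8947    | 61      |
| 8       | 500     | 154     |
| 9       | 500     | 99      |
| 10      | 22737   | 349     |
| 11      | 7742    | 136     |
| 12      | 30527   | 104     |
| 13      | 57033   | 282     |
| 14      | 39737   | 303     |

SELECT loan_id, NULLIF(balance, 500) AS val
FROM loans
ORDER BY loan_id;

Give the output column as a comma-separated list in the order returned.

loan_id=6: balance=38977 vs 500: differ → 38977
loan_id=7: balance=8947 vs 500: differ → 8947
loan_id=8: balance=500 vs 500: equal → NULL
loan_id=9: balance=500 vs 500: equal → NULL
loan_id=10: balance=22737 vs 500: differ → 22737
loan_id=11: balance=7742 vs 500: differ → 7742
loan_id=12: balance=30527 vs 500: differ → 30527
loan_id=13: balance=57033 vs 500: differ → 57033
loan_id=14: balance=39737 vs 500: differ → 39737

38977, 8947, NULL, NULL, 22737, 7742, 30527, 57033, 39737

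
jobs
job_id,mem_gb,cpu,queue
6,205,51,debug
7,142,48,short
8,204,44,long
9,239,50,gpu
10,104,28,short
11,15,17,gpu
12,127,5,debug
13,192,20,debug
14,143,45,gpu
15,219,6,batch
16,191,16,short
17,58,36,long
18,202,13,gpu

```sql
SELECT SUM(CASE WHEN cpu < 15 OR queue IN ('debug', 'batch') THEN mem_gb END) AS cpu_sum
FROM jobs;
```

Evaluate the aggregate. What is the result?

945

job_id=6: ✓ → 205
job_id=7: ✗
job_id=8: ✗
job_id=9: ✗
job_id=10: ✗
job_id=11: ✗
job_id=12: ✓ → 127
job_id=13: ✓ → 192
job_id=14: ✗
job_id=15: ✓ → 219
job_id=16: ✗
job_id=17: ✗
job_id=18: ✓ → 202
cpu_sum = 205 + 127 + 192 + 219 + 202 = 945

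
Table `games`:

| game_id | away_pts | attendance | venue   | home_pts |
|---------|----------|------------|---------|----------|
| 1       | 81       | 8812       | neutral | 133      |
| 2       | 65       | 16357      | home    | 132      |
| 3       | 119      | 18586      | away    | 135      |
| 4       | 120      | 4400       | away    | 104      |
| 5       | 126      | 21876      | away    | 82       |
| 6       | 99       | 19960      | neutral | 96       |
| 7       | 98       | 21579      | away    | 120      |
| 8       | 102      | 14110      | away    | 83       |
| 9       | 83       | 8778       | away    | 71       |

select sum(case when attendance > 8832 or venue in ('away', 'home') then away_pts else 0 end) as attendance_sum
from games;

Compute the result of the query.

812

game_id=1: ✗
game_id=2: ✓ → 65
game_id=3: ✓ → 119
game_id=4: ✓ → 120
game_id=5: ✓ → 126
game_id=6: ✓ → 99
game_id=7: ✓ → 98
game_id=8: ✓ → 102
game_id=9: ✓ → 83
attendance_sum = 65 + 119 + 120 + 126 + 99 + 98 + 102 + 83 = 812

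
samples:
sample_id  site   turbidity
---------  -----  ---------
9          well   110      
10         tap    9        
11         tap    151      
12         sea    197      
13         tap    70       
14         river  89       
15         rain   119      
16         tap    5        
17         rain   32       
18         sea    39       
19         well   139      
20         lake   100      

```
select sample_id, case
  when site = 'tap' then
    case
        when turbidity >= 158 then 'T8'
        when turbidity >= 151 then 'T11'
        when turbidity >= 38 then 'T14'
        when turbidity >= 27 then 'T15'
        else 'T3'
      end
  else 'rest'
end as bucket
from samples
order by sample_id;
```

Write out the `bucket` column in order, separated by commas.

rest, T3, T11, rest, T14, rest, rest, T3, rest, rest, rest, rest

sample_id=9: site='well' → outer ELSE → rest
sample_id=10: site='tap' → inner[ELSE] → T3
sample_id=11: site='tap' → inner[turbidity >= 151] → T11
sample_id=12: site='sea' → outer ELSE → rest
sample_id=13: site='tap' → inner[turbidity >= 38] → T14
sample_id=14: site='river' → outer ELSE → rest
sample_id=15: site='rain' → outer ELSE → rest
sample_id=16: site='tap' → inner[ELSE] → T3
sample_id=17: site='rain' → outer ELSE → rest
sample_id=18: site='sea' → outer ELSE → rest
sample_id=19: site='well' → outer ELSE → rest
sample_id=20: site='lake' → outer ELSE → rest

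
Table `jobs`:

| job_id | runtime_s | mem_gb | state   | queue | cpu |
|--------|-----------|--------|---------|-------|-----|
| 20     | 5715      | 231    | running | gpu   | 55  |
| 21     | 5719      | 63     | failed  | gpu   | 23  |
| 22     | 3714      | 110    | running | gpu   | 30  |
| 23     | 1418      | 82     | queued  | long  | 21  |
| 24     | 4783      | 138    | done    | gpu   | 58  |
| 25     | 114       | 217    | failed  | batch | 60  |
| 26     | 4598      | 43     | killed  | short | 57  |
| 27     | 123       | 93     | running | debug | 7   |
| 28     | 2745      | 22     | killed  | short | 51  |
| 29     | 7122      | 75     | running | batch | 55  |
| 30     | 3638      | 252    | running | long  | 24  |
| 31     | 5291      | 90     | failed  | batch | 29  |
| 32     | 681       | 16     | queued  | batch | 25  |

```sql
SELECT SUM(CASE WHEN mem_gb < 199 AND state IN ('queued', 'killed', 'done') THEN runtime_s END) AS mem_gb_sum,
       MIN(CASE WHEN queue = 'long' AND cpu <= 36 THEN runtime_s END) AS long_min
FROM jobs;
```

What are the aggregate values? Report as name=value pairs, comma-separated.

[mem_gb_sum: mem_gb < 199 AND state IN ('queued', 'killed', 'done')]
job_id=20: ✗
job_id=21: ✗
job_id=22: ✗
job_id=23: ✓ → 1418
job_id=24: ✓ → 4783
job_id=25: ✗
job_id=26: ✓ → 4598
job_id=27: ✗
job_id=28: ✓ → 2745
job_id=29: ✗
job_id=30: ✗
job_id=31: ✗
job_id=32: ✓ → 681
mem_gb_sum = 1418 + 4783 + 4598 + 2745 + 681 = 14225
—
[long_min: queue = 'long' AND cpu <= 36]
job_id=20: ✗
job_id=21: ✗
job_id=22: ✗
job_id=23: ✓ → 1418
job_id=24: ✗
job_id=25: ✗
job_id=26: ✗
job_id=27: ✗
job_id=28: ✗
job_id=29: ✗
job_id=30: ✓ → 3638
job_id=31: ✗
job_id=32: ✗
long_min = MIN(1418, 3638) = 1418

mem_gb_sum=14225, long_min=1418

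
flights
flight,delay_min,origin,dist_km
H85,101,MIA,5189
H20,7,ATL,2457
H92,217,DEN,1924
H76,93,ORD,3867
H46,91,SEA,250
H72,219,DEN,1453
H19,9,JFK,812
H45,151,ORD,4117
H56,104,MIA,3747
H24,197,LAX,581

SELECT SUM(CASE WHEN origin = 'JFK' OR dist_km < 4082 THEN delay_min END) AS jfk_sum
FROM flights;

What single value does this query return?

flight=H85: ✗
flight=H20: ✓ → 7
flight=H92: ✓ → 217
flight=H76: ✓ → 93
flight=H46: ✓ → 91
flight=H72: ✓ → 219
flight=H19: ✓ → 9
flight=H45: ✗
flight=H56: ✓ → 104
flight=H24: ✓ → 197
jfk_sum = 7 + 217 + 93 + 91 + 219 + 9 + 104 + 197 = 937

937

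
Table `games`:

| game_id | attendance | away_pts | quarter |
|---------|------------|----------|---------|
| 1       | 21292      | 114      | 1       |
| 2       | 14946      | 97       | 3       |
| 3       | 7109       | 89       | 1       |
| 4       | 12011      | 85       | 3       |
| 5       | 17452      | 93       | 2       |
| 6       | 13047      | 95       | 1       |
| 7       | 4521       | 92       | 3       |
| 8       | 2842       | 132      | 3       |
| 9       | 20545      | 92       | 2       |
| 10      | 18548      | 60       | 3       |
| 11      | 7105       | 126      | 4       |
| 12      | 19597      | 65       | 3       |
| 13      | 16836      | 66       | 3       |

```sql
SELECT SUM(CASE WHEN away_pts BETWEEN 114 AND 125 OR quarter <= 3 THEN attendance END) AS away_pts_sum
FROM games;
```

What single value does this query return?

168746

game_id=1: ✓ → 21292
game_id=2: ✓ → 14946
game_id=3: ✓ → 7109
game_id=4: ✓ → 12011
game_id=5: ✓ → 17452
game_id=6: ✓ → 13047
game_id=7: ✓ → 4521
game_id=8: ✓ → 2842
game_id=9: ✓ → 20545
game_id=10: ✓ → 18548
game_id=11: ✗
game_id=12: ✓ → 19597
game_id=13: ✓ → 16836
away_pts_sum = 21292 + 14946 + 7109 + 12011 + 17452 + 13047 + 4521 + 2842 + 20545 + 18548 + 19597 + 16836 = 168746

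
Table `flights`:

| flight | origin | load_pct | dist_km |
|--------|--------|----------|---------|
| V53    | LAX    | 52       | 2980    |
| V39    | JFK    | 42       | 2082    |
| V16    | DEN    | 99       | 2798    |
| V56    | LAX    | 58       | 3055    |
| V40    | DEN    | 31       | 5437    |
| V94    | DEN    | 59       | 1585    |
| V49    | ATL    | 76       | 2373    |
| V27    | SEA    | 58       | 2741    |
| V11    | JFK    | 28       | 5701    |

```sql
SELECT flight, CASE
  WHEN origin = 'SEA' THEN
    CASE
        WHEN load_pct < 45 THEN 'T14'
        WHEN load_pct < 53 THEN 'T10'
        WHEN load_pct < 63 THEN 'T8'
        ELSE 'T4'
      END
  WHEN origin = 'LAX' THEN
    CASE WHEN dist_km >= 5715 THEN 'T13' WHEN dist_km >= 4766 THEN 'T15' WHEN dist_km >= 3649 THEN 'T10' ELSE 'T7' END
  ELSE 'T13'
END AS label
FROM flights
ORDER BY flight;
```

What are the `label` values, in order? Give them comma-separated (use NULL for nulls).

flight=V11: origin='JFK' → outer ELSE → T13
flight=V16: origin='DEN' → outer ELSE → T13
flight=V27: origin='SEA' → inner[load_pct < 63] → T8
flight=V39: origin='JFK' → outer ELSE → T13
flight=V40: origin='DEN' → outer ELSE → T13
flight=V49: origin='ATL' → outer ELSE → T13
flight=V53: origin='LAX' → inner[ELSE] → T7
flight=V56: origin='LAX' → inner[ELSE] → T7
flight=V94: origin='DEN' → outer ELSE → T13

T13, T13, T8, T13, T13, T13, T7, T7, T13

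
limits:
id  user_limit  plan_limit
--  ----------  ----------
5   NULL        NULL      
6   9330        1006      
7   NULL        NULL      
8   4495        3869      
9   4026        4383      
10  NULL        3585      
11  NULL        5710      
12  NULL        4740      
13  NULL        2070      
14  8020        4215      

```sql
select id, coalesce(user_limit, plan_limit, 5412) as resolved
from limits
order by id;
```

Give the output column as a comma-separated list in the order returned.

5412, 9330, 5412, 4495, 4026, 3585, 5710, 4740, 2070, 8020

id=5: user_limit=NULL, plan_limit=NULL, → literal 5412 → 5412
id=6: user_limit=9330 → 9330
id=7: user_limit=NULL, plan_limit=NULL, → literal 5412 → 5412
id=8: user_limit=4495 → 4495
id=9: user_limit=4026 → 4026
id=10: user_limit=NULL, plan_limit=3585 → 3585
id=11: user_limit=NULL, plan_limit=5710 → 5710
id=12: user_limit=NULL, plan_limit=4740 → 4740
id=13: user_limit=NULL, plan_limit=2070 → 2070
id=14: user_limit=8020 → 8020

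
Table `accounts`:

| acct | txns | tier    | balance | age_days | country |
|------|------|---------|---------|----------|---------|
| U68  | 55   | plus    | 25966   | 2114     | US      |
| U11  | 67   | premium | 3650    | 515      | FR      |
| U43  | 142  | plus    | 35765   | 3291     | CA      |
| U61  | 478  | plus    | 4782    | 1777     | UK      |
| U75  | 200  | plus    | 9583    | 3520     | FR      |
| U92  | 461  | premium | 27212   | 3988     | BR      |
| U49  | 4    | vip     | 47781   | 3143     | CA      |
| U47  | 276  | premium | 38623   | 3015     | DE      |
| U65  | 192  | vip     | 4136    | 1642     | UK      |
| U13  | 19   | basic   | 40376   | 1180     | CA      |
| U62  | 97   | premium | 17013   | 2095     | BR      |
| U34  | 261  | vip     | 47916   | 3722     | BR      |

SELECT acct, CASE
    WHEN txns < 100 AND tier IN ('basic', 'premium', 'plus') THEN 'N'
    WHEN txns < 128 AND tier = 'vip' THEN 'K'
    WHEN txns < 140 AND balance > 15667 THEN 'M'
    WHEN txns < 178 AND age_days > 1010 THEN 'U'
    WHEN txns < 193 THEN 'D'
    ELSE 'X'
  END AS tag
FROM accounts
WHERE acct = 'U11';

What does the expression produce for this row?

N

acct = U11: txns=67, tier=premium, balance=3650, age_days=515, country=FR.
txns < 100 AND tier IN ('basic', 'premium', 'plus') → true → N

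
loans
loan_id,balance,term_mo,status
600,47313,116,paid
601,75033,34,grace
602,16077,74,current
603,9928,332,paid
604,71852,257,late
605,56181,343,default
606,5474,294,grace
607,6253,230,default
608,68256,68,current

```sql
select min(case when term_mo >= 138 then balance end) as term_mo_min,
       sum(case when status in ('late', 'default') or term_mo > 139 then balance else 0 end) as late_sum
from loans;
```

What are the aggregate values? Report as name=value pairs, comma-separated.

[term_mo_min: term_mo >= 138]
loan_id=600: ✗
loan_id=601: ✗
loan_id=602: ✗
loan_id=603: ✓ → 9928
loan_id=604: ✓ → 71852
loan_id=605: ✓ → 56181
loan_id=606: ✓ → 5474
loan_id=607: ✓ → 6253
loan_id=608: ✗
term_mo_min = MIN(9928, 71852, 56181, 5474, 6253) = 5474
—
[late_sum: status in ('late', 'default') or term_mo > 139]
loan_id=600: ✗
loan_id=601: ✗
loan_id=602: ✗
loan_id=603: ✓ → 9928
loan_id=604: ✓ → 71852
loan_id=605: ✓ → 56181
loan_id=606: ✓ → 5474
loan_id=607: ✓ → 6253
loan_id=608: ✗
late_sum = 9928 + 71852 + 56181 + 5474 + 6253 = 149688

term_mo_min=5474, late_sum=149688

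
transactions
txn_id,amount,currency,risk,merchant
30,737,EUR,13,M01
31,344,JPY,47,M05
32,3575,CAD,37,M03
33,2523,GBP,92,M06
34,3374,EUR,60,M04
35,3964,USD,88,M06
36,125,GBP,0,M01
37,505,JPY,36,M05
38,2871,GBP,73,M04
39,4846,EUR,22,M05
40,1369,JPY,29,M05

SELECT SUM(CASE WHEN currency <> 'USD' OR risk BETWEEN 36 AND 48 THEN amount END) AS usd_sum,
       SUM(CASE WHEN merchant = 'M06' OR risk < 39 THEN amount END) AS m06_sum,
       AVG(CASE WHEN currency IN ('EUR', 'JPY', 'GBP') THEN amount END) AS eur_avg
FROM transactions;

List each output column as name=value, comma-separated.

usd_sum=20269, m06_sum=17644, eur_avg=1854.8888888889

[usd_sum: currency <> 'USD' OR risk BETWEEN 36 AND 48]
txn_id=30: ✓ → 737
txn_id=31: ✓ → 344
txn_id=32: ✓ → 3575
txn_id=33: ✓ → 2523
txn_id=34: ✓ → 3374
txn_id=35: ✗
txn_id=36: ✓ → 125
txn_id=37: ✓ → 505
txn_id=38: ✓ → 2871
txn_id=39: ✓ → 4846
txn_id=40: ✓ → 1369
usd_sum = 737 + 344 + 3575 + 2523 + 3374 + 125 + 505 + 2871 + 4846 + 1369 = 20269
—
[m06_sum: merchant = 'M06' OR risk < 39]
txn_id=30: ✓ → 737
txn_id=31: ✗
txn_id=32: ✓ → 3575
txn_id=33: ✓ → 2523
txn_id=34: ✗
txn_id=35: ✓ → 3964
txn_id=36: ✓ → 125
txn_id=37: ✓ → 505
txn_id=38: ✗
txn_id=39: ✓ → 4846
txn_id=40: ✓ → 1369
m06_sum = 737 + 3575 + 2523 + 3964 + 125 + 505 + 4846 + 1369 = 17644
—
[eur_avg: currency IN ('EUR', 'JPY', 'GBP')]
txn_id=30: ✓ → 737
txn_id=31: ✓ → 344
txn_id=32: ✗
txn_id=33: ✓ → 2523
txn_id=34: ✓ → 3374
txn_id=35: ✗
txn_id=36: ✓ → 125
txn_id=37: ✓ → 505
txn_id=38: ✓ → 2871
txn_id=39: ✓ → 4846
txn_id=40: ✓ → 1369
eur_avg = (737 + 344 + 2523 + 3374 + 125 + 505 + 2871 + 4846 + 1369) / 9 = 1854.8888888889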